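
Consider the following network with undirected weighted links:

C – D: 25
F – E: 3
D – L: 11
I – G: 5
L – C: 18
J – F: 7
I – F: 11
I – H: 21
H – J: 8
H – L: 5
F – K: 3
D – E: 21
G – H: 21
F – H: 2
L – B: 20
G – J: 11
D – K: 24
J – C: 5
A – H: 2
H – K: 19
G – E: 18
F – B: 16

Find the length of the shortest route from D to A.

18

Shortest distances from D:
D: 0
L: 11  (via D)
H: 16  (via L)
A: 18  (via H)
Shortest route: D → L → H → A = 18.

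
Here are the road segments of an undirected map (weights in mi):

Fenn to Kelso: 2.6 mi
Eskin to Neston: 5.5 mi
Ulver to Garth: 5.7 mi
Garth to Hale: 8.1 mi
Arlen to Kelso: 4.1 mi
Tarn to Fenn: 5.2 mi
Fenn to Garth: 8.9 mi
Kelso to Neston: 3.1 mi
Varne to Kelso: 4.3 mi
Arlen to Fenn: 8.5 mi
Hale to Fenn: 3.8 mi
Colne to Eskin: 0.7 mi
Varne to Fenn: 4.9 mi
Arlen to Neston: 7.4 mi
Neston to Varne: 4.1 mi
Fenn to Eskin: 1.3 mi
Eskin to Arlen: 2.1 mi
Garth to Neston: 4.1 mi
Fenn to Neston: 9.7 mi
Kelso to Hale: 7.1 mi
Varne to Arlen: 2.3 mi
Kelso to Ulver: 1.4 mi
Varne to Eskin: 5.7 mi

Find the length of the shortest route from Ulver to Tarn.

Compare a few routes:
Ulver - Kelso - Varne - Fenn - Tarn: 1.4+4.3+4.9+5.2 = 15.8
Ulver - Kelso - Arlen - Eskin - Fenn - Tarn: 1.4+4.1+2.1+1.3+5.2 = 14.1
Ulver - Kelso - Fenn - Tarn: 1.4+2.6+5.2 = 9.2
Cheapest is Ulver - Kelso - Fenn - Tarn at 9.2 mi.

9.2 mi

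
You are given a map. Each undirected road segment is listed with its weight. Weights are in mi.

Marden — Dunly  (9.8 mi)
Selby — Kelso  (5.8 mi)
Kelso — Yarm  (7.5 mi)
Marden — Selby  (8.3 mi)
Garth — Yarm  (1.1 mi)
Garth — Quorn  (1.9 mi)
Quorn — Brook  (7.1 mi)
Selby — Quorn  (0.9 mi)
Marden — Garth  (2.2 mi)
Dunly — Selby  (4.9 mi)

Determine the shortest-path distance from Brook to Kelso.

Shortest distances from Brook:
Brook: 0
Quorn: 7.1  (via Brook)
Selby: 8  (via Quorn)
Garth: 9  (via Quorn)
Yarm: 10.1  (via Garth)
Marden: 11.2  (via Garth)
Dunly: 12.9  (via Selby)
Kelso: 13.8  (via Selby)
Shortest route: Brook–Quorn–Selby–Kelso = 13.8 mi.

13.8 mi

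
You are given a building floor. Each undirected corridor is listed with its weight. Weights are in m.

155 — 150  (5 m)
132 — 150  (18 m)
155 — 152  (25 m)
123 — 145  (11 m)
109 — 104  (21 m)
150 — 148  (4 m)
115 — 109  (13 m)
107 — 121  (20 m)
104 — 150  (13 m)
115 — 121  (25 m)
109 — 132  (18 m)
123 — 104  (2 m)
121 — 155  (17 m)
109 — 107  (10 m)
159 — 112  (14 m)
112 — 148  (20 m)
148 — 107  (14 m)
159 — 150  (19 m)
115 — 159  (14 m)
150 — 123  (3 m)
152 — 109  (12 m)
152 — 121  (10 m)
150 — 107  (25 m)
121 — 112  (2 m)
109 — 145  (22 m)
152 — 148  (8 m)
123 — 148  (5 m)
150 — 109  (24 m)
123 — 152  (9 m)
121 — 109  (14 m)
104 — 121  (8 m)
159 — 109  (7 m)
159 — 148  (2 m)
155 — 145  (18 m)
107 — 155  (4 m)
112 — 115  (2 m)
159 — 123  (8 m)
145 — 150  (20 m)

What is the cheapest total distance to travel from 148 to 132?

22 m

Enumerating some paths:
148 - 159 - 109 - 132: 2+7+18 = 27
148 - 123 - 150 - 132: 5+3+18 = 26
148 - 150 - 132: 4+18 = 22
The minimum is 22 m via 148 - 150 - 132.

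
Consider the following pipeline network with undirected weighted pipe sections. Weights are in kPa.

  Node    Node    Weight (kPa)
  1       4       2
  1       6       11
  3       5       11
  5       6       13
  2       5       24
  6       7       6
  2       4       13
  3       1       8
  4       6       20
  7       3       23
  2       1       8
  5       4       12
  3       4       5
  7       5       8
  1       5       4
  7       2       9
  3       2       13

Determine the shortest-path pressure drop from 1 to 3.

7 kPa

Candidate routes:
1 - 3: 8 = 8
1 - 5 - 3: 4+11 = 15
1 - 4 - 3: 2+5 = 7
Cheapest is 1 - 4 - 3 at 7 kPa.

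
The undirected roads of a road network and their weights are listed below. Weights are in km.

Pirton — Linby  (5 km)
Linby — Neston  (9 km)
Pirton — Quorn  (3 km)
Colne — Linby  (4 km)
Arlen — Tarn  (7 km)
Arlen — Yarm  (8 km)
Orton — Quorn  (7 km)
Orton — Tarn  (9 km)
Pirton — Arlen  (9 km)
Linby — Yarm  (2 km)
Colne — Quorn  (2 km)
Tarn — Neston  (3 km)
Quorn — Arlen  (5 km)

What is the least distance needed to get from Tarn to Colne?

Compare a few routes:
Tarn - Orton - Quorn - Colne: 9+7+2 = 18
Tarn - Arlen - Quorn - Colne: 7+5+2 = 14
Tarn - Neston - Linby - Colne: 3+9+4 = 16
The minimum is 14 km via Tarn - Arlen - Quorn - Colne.

14 km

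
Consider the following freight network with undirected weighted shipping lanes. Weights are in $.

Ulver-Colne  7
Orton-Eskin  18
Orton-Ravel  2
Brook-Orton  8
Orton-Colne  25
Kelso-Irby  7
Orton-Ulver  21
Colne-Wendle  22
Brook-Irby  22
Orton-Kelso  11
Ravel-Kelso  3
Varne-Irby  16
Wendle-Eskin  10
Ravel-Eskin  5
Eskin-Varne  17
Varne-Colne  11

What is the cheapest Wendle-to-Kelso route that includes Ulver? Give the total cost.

Shortest Wendle→Ulver: Wendle → Colne → Ulver = 29
Best Ulver to Kelso: Ulver → Orton → Ravel → Kelso costing 26
Total via Ulver: 29 + 26 = $55.

$55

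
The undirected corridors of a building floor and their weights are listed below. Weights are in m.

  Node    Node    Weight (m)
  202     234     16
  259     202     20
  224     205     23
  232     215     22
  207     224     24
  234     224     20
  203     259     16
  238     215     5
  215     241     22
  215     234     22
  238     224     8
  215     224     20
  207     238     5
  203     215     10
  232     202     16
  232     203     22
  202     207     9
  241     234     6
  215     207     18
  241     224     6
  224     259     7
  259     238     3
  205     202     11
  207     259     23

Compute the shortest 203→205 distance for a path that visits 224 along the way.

46 m

Best 203 to 224: 203–215–238–224 costing 23
Best 224 to 205: 224–205 costing 23
Total via 224: 23 + 23 = 46 m.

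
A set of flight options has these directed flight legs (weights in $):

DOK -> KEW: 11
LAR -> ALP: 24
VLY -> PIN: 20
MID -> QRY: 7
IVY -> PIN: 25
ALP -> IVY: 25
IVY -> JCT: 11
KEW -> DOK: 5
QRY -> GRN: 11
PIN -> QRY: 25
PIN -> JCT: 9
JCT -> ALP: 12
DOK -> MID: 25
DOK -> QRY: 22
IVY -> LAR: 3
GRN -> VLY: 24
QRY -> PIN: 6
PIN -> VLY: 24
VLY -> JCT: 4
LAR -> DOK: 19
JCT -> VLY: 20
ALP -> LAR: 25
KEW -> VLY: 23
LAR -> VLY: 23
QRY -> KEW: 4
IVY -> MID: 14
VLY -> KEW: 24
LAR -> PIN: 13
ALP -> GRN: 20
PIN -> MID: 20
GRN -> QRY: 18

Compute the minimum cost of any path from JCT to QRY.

Enumerating some paths:
JCT–ALP–GRN–QRY: 12+20+18 = 50
JCT–ALP–IVY–MID–QRY: 12+25+14+7 = 58
Cheapest is JCT–ALP–GRN–QRY at $50.

$50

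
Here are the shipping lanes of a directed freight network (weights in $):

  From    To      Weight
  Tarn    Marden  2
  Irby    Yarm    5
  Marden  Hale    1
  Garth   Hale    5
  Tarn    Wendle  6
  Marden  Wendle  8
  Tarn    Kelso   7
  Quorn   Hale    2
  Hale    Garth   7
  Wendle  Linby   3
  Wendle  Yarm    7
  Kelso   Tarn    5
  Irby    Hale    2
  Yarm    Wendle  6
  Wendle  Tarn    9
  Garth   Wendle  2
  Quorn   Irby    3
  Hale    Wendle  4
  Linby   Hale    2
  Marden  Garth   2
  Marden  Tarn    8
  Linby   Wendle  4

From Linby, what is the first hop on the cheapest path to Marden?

Candidate routes:
Linby → Hale → Wendle → Tarn → Marden: 2+4+9+2 = 17
Linby → Wendle → Tarn → Marden: 4+9+2 = 15
The minimum is $15 via Linby → Wendle → Tarn → Marden.
So from Linby the first move is to Wendle.

Wendle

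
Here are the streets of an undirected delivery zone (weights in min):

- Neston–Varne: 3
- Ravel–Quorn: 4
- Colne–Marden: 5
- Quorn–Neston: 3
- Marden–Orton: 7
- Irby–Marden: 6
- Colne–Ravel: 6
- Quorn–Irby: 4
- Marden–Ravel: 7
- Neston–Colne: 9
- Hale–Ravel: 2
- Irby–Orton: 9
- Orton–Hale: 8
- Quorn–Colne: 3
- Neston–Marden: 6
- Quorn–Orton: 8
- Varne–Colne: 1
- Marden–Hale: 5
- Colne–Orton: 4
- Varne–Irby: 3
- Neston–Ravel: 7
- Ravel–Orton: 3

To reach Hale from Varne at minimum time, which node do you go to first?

Colne

Candidate routes:
Varne–Colne–Orton–Ravel–Hale: 1+4+3+2 = 10
Varne–Colne–Ravel–Hale: 1+6+2 = 9
Varne–Colne–Quorn–Ravel–Hale: 1+3+4+2 = 10
Cheapest is Varne–Colne–Ravel–Hale at 9 min.
So from Varne the first move is to Colne.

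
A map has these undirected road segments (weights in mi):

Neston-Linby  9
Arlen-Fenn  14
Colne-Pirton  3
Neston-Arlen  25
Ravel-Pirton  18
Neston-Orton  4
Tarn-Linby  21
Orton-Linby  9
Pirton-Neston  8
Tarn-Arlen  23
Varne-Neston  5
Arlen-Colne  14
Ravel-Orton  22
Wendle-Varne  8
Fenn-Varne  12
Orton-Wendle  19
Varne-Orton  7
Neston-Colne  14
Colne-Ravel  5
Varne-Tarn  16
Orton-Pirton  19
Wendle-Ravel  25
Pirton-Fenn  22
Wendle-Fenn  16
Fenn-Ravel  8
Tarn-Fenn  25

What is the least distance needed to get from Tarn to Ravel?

Running Dijkstra from Tarn:
Tarn: 0
Varne: 16  (via Tarn)
Neston: 21  (via Varne)
Linby: 21  (via Tarn)
Orton: 23  (via Varne)
Arlen: 23  (via Tarn)
Wendle: 24  (via Varne)
Fenn: 25  (via Tarn)
Pirton: 29  (via Neston)
Colne: 32  (via Pirton)
Ravel: 33  (via Fenn)
Shortest route: Tarn–Fenn–Ravel = 33 mi.

33 mi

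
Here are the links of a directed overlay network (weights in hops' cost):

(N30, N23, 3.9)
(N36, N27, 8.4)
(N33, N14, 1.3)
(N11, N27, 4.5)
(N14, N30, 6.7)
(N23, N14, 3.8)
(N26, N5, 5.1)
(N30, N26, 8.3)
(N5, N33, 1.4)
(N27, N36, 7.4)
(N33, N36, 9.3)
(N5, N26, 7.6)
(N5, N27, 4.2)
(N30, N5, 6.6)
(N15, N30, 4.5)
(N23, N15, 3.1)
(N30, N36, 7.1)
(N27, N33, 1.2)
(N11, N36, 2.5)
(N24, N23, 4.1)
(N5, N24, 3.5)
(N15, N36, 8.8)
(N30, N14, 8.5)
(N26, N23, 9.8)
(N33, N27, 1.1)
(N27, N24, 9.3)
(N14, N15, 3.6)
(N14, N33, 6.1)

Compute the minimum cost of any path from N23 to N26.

15.9 hops' cost

Candidate routes:
N23–N15–N30–N26: 3.1+4.5+8.3 = 15.9
N23–N14–N30–N26: 3.8+6.7+8.3 = 18.8
The minimum is 15.9 hops' cost via N23–N15–N30–N26.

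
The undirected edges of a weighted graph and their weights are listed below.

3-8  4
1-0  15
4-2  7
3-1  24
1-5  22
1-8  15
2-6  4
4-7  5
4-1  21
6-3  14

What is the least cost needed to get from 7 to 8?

34

Compare a few routes:
7–4–1–8: 5+21+15 = 41
7–4–2–6–3–1–8: 5+7+4+14+24+15 = 69
7–4–2–6–3–8: 5+7+4+14+4 = 34
7–4–1–3–8: 5+21+24+4 = 54
The minimum is 34 via 7–4–2–6–3–8.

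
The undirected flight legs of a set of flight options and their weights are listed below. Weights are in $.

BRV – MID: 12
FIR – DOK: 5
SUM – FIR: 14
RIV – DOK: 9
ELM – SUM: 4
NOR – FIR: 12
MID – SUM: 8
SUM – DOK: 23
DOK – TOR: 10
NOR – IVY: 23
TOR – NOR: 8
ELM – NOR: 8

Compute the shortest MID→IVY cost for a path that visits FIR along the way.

Best MID to FIR: MID–SUM–FIR costing 22
Shortest FIR→IVY: FIR–NOR–IVY = 35
Total via FIR: 22 + 35 = $57.

$57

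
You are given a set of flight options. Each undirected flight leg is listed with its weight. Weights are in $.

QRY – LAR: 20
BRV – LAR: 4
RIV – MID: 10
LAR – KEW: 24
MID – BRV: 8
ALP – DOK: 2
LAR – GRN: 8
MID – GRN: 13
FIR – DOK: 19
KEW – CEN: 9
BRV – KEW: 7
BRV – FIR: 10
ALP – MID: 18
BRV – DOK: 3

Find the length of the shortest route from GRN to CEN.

Running Dijkstra from GRN:
GRN: 0
LAR: 8  (via GRN)
BRV: 12  (via LAR)
MID: 13  (via GRN)
DOK: 15  (via BRV)
ALP: 17  (via DOK)
KEW: 19  (via BRV)
FIR: 22  (via BRV)
RIV: 23  (via MID)
CEN: 28  (via KEW)
Shortest route: GRN–LAR–BRV–KEW–CEN = $28.

$28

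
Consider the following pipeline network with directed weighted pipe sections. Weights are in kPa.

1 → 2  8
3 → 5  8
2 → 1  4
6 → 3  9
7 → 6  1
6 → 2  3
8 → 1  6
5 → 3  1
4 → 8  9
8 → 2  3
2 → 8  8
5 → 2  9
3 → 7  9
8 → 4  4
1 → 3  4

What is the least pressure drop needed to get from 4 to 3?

Enumerating some paths:
4 → 8 → 1 → 3: 9+6+4 = 19
4 → 8 → 2 → 1 → 3: 9+3+4+4 = 20
The minimum is 19 kPa via 4 → 8 → 1 → 3.

19 kPa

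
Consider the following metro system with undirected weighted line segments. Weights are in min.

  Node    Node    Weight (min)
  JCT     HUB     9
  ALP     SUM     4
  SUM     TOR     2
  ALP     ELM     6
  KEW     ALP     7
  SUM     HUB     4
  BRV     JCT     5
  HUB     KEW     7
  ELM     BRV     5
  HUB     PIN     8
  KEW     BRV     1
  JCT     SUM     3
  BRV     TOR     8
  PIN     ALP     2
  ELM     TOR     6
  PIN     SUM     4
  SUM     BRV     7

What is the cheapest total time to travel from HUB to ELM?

Compare a few routes:
HUB → SUM → ALP → ELM: 4+4+6 = 14
HUB → KEW → BRV → ELM: 7+1+5 = 13
HUB → SUM → TOR → ELM: 4+2+6 = 12
The minimum is 12 min via HUB → SUM → TOR → ELM.

12 min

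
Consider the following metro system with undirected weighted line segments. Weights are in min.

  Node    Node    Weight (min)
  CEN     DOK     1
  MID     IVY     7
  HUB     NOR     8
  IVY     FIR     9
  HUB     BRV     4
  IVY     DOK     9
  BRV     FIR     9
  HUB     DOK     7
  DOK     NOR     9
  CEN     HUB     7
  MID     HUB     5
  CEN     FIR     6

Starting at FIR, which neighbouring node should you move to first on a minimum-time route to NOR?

CEN

Candidate routes:
FIR - BRV - HUB - NOR: 9+4+8 = 21
FIR - CEN - DOK - NOR: 6+1+9 = 16
FIR - CEN - HUB - NOR: 6+7+8 = 21
The minimum is 16 min via FIR - CEN - DOK - NOR.
So from FIR the first move is to CEN.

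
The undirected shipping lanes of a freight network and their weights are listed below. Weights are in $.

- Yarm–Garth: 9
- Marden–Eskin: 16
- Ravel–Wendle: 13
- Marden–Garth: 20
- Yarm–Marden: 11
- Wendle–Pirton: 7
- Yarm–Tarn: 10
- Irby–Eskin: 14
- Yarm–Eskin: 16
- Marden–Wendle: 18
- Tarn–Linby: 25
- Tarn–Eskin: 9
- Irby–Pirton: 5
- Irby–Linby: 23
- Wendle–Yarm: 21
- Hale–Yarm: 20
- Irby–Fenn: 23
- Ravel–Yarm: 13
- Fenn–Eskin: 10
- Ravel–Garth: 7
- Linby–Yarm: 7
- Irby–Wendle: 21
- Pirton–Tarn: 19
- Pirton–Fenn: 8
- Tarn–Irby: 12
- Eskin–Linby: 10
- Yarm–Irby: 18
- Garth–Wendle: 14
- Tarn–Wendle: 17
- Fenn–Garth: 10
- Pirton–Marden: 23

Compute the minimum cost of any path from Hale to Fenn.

Candidate routes:
Hale → Yarm → Eskin → Fenn: 20+16+10 = 46
Hale → Yarm → Garth → Fenn: 20+9+10 = 39
The minimum is $39 via Hale → Yarm → Garth → Fenn.

$39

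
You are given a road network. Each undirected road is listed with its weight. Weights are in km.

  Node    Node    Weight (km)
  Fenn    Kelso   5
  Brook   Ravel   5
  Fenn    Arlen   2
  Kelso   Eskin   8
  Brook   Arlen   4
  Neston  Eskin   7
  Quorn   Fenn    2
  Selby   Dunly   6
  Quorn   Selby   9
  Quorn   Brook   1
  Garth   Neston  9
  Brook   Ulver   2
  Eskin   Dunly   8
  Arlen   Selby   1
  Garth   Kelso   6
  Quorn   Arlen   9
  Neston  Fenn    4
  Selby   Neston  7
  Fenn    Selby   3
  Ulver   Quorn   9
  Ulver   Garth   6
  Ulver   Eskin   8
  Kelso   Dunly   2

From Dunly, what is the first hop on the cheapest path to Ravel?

Compare a few routes:
Dunly → Kelso → Fenn → Quorn → Brook → Ravel: 2+5+2+1+5 = 15
Dunly → Selby → Arlen → Brook → Ravel: 6+1+4+5 = 16
The minimum is 15 km via Dunly → Kelso → Fenn → Quorn → Brook → Ravel.
So from Dunly the first move is to Kelso.

Kelso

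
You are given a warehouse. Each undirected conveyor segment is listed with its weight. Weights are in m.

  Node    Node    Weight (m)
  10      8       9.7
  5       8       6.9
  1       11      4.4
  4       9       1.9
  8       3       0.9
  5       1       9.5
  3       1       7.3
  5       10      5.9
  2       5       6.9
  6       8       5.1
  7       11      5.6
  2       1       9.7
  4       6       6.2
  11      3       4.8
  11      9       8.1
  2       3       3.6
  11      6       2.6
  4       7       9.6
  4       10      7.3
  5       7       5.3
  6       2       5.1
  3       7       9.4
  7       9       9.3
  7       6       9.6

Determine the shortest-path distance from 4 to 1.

Compare a few routes:
4 - 6 - 11 - 1: 6.2+2.6+4.4 = 13.2
4 - 9 - 11 - 1: 1.9+8.1+4.4 = 14.4
Cheapest is 4 - 6 - 11 - 1 at 13.2 m.

13.2 m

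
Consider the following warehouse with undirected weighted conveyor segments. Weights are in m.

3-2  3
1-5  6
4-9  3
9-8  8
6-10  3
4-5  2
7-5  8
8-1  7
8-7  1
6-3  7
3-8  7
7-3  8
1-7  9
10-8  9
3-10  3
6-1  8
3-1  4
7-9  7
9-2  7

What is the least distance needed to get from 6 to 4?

Shortest distances from 6:
6: 0
10: 3  (via 6)
3: 6  (via 10)
1: 8  (via 6)
2: 9  (via 3)
8: 12  (via 10)
7: 13  (via 8)
5: 14  (via 1)
4: 16  (via 5)
Shortest route: 6 → 1 → 5 → 4 = 16 m.

16 m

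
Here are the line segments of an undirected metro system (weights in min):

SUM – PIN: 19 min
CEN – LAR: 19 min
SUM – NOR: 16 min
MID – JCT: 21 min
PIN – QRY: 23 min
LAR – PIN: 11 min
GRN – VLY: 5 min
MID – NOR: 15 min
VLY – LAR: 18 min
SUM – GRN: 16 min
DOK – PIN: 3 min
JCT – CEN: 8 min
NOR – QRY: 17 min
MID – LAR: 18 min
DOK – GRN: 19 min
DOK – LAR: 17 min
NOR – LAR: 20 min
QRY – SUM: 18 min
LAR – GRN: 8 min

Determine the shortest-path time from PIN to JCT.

38 min

Compare a few routes:
PIN–DOK–LAR–CEN–JCT: 3+17+19+8 = 47
PIN–LAR–CEN–JCT: 11+19+8 = 38
The minimum is 38 min via PIN–LAR–CEN–JCT.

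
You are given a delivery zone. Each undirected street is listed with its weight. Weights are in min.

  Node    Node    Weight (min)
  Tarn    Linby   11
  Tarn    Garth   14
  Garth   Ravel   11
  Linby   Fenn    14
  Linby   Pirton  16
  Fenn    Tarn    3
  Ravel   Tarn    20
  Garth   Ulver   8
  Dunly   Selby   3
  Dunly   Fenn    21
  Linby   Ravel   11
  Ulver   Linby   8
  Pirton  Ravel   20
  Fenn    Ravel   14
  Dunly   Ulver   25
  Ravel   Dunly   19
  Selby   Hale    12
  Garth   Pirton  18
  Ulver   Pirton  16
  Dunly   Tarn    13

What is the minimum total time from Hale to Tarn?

Shortest distances from Hale:
Hale: 0
Selby: 12  (via Hale)
Dunly: 15  (via Selby)
Tarn: 28  (via Dunly)
Shortest route: Hale–Selby–Dunly–Tarn = 28 min.

28 min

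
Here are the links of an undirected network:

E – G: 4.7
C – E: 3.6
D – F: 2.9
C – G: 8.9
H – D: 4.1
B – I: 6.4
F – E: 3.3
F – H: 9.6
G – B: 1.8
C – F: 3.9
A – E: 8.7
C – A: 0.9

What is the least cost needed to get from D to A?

Running Dijkstra from D:
D: 0
F: 2.9  (via D)
H: 4.1  (via D)
E: 6.2  (via F)
C: 6.8  (via F)
A: 7.7  (via C)
Shortest route: D → F → C → A = 7.7.

7.7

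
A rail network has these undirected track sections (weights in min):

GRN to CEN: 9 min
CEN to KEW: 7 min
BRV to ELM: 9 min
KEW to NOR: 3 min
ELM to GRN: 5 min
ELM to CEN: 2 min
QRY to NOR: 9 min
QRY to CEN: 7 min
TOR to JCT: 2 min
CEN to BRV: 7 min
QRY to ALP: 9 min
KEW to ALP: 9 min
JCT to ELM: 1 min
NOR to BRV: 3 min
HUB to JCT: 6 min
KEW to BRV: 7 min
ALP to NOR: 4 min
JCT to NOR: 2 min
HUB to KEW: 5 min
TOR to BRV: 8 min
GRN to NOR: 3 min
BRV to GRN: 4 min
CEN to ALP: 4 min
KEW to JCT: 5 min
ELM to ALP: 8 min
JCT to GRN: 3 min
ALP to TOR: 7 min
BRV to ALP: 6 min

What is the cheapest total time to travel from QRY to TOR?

12 min

Compare a few routes:
QRY - CEN - ELM - JCT - TOR: 7+2+1+2 = 12
QRY - ALP - NOR - JCT - TOR: 9+4+2+2 = 17
QRY - NOR - JCT - TOR: 9+2+2 = 13
QRY - ALP - TOR: 9+7 = 16
The minimum is 12 min via QRY - CEN - ELM - JCT - TOR.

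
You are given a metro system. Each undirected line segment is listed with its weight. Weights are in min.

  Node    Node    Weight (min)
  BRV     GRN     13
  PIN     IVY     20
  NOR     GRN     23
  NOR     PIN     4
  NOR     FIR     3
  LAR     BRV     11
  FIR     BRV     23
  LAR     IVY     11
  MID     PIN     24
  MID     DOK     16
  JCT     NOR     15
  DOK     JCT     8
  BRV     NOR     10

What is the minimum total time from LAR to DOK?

Settle nodes by increasing distance from LAR:
LAR: 0
IVY: 11  (via LAR)
BRV: 11  (via LAR)
NOR: 21  (via BRV)
GRN: 24  (via BRV)
FIR: 24  (via NOR)
PIN: 25  (via NOR)
JCT: 36  (via NOR)
DOK: 44  (via JCT)
Shortest route: LAR–BRV–NOR–JCT–DOK = 44 min.

44 min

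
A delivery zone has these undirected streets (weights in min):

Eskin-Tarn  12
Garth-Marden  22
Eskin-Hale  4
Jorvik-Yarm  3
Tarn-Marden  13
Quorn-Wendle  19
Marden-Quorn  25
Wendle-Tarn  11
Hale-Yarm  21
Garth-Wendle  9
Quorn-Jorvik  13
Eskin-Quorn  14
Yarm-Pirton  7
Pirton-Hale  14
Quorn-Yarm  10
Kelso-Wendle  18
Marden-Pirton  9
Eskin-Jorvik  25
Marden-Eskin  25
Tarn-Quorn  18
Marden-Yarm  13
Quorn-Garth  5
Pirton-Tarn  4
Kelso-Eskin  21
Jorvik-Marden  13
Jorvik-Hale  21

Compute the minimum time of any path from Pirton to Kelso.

33 min

Compare a few routes:
Pirton–Tarn–Eskin–Kelso: 4+12+21 = 37
Pirton–Hale–Eskin–Kelso: 14+4+21 = 39
Pirton–Tarn–Wendle–Kelso: 4+11+18 = 33
Cheapest is Pirton–Tarn–Wendle–Kelso at 33 min.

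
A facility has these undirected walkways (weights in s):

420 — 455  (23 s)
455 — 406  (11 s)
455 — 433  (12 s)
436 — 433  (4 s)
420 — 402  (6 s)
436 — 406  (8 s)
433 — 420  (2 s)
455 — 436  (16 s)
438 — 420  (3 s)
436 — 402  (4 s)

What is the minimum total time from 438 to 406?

17 s

Shortest distances from 438:
438: 0
420: 3  (via 438)
433: 5  (via 420)
436: 9  (via 433)
402: 9  (via 420)
406: 17  (via 436)
Shortest route: 438 → 420 → 433 → 436 → 406 = 17 s.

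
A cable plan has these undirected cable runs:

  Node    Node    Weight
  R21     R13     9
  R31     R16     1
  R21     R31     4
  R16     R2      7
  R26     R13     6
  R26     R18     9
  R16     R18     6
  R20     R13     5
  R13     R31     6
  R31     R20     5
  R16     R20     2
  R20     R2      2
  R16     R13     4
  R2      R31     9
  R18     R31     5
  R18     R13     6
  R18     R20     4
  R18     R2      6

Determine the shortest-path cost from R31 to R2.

5

Running Dijkstra from R31:
R31: 0
R16: 1  (via R31)
R20: 3  (via R16)
R21: 4  (via R31)
R2: 5  (via R20)
Shortest route: R31 → R16 → R20 → R2 = 5.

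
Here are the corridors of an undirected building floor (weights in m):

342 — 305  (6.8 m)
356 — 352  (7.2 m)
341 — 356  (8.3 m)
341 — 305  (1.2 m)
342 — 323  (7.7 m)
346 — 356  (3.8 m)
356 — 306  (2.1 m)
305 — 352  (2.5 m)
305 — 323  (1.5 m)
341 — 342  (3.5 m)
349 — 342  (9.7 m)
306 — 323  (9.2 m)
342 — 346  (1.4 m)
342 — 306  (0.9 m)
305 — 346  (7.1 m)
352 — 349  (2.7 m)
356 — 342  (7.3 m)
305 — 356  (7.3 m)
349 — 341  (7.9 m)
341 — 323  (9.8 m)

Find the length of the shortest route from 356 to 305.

Running Dijkstra from 356:
356: 0
306: 2.1  (via 356)
342: 3  (via 306)
346: 3.8  (via 356)
341: 6.5  (via 342)
352: 7.2  (via 356)
305: 7.3  (via 356)
Shortest route: 356–305 = 7.3 m.

7.3 m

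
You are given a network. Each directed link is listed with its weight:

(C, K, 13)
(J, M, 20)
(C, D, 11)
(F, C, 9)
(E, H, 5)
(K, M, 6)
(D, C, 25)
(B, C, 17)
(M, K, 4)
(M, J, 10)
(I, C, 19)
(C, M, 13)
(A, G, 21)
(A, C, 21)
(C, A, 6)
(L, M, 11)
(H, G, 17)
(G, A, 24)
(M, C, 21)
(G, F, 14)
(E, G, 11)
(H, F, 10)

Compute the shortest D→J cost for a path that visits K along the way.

54

Shortest D→K: D → C → K = 38
Shortest K→J: K → M → J = 16
Total via K: 38 + 16 = 54.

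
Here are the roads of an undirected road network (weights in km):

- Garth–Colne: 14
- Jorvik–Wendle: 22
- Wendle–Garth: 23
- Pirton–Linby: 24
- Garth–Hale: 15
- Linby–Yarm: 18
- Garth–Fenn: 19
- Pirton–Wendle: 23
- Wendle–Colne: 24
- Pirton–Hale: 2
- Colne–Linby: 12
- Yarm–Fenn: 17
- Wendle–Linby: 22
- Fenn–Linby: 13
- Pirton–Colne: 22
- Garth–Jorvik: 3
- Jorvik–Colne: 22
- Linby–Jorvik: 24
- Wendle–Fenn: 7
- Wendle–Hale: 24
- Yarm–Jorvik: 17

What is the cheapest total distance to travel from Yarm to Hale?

Candidate routes:
Yarm–Jorvik–Garth–Hale: 17+3+15 = 35
Yarm–Fenn–Wendle–Pirton–Hale: 17+7+23+2 = 49
Yarm–Linby–Pirton–Hale: 18+24+2 = 44
Yarm–Fenn–Wendle–Hale: 17+7+24 = 48
Cheapest is Yarm–Jorvik–Garth–Hale at 35 km.

35 km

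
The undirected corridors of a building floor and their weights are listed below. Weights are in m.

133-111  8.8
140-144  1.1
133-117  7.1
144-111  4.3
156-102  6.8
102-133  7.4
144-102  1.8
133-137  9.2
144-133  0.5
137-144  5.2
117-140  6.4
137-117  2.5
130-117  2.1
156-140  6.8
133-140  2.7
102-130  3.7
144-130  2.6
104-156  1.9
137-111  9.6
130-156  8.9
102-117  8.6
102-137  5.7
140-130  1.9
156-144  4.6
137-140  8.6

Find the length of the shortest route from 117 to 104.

Candidate routes:
117 → 130 → 140 → 144 → 156 → 104: 2.1+1.9+1.1+4.6+1.9 = 11.6
117 → 130 → 156 → 104: 2.1+8.9+1.9 = 12.9
117 → 130 → 144 → 156 → 104: 2.1+2.6+4.6+1.9 = 11.2
117 → 130 → 140 → 156 → 104: 2.1+1.9+6.8+1.9 = 12.7
The minimum is 11.2 m via 117 → 130 → 144 → 156 → 104.

11.2 m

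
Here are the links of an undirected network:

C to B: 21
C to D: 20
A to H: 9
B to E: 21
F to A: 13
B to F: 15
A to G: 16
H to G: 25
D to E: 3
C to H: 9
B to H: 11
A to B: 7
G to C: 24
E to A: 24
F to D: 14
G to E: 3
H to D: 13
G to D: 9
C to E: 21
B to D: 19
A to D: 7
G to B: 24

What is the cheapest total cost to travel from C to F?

31

Candidate routes:
C - H - A - F: 9+9+13 = 31
C - H - B - F: 9+11+15 = 35
C - D - F: 20+14 = 34
Cheapest is C - H - A - F at 31.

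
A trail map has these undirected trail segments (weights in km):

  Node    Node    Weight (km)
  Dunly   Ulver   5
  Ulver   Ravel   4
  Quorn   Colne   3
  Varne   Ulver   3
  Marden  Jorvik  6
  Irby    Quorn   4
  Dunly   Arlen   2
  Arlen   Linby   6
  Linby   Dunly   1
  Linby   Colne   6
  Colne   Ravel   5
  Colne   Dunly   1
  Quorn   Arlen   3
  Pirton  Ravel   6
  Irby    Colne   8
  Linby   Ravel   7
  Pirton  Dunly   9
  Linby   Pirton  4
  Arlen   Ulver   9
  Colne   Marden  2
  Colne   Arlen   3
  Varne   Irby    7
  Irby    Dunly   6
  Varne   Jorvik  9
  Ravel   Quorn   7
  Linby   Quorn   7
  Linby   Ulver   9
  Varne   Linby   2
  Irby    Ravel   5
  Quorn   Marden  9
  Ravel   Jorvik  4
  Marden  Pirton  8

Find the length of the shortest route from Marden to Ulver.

Compare a few routes:
Marden–Colne–Dunly–Linby–Varne–Ulver: 2+1+1+2+3 = 9
Marden–Colne–Dunly–Ulver: 2+1+5 = 8
Marden–Colne–Ravel–Ulver: 2+5+4 = 11
Cheapest is Marden–Colne–Dunly–Ulver at 8 km.

8 km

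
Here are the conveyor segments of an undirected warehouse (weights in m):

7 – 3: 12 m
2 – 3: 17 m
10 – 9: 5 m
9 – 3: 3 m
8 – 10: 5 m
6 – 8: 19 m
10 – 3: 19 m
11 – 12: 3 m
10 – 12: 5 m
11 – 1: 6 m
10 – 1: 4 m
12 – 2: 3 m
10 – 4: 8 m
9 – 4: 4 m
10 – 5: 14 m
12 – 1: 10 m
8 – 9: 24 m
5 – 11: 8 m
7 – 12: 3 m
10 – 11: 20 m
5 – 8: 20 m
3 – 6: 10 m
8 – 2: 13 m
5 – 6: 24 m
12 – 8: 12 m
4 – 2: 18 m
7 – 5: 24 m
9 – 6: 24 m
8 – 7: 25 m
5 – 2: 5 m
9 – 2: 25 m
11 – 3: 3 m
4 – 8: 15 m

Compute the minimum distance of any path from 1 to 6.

19 m

Settle nodes by increasing distance from 1:
1: 0
10: 4  (via 1)
11: 6  (via 1)
3: 9  (via 11)
8: 9  (via 10)
9: 9  (via 10)
12: 9  (via 10)
2: 12  (via 12)
4: 12  (via 10)
7: 12  (via 12)
5: 14  (via 11)
6: 19  (via 3)
Shortest route: 1 → 11 → 3 → 6 = 19 m.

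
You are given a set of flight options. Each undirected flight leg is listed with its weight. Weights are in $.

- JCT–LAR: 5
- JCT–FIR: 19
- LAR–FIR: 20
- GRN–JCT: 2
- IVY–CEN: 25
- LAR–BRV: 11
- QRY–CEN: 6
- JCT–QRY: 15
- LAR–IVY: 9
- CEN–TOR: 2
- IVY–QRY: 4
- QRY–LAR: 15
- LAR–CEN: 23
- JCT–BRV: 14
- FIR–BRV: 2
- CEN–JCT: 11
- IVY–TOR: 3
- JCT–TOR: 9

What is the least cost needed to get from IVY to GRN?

Running Dijkstra from IVY:
IVY: 0
TOR: 3  (via IVY)
QRY: 4  (via IVY)
CEN: 5  (via TOR)
LAR: 9  (via IVY)
JCT: 12  (via TOR)
GRN: 14  (via JCT)
Shortest route: IVY–TOR–JCT–GRN = $14.

$14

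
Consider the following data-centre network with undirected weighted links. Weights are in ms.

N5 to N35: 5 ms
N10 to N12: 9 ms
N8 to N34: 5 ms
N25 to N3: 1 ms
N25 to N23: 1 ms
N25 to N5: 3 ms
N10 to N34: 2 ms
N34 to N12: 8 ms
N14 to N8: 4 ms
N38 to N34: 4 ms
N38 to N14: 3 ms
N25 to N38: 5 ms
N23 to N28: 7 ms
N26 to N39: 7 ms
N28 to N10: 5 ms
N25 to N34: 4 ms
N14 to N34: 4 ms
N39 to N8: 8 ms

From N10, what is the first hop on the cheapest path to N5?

Enumerating some paths:
N10 - N34 - N38 - N25 - N5: 2+4+5+3 = 14
N10 - N28 - N23 - N25 - N5: 5+7+1+3 = 16
N10 - N34 - N25 - N5: 2+4+3 = 9
Cheapest is N10 - N34 - N25 - N5 at 9 ms.
So from N10 the first move is to N34.

N34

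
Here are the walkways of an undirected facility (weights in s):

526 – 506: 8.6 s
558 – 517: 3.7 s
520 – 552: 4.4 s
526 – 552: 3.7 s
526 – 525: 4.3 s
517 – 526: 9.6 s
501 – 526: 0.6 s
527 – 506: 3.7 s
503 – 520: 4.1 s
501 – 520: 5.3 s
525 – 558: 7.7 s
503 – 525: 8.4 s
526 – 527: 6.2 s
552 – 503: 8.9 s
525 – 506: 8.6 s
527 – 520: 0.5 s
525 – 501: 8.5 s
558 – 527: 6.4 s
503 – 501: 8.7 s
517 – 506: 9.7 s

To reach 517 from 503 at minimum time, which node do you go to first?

520

Candidate routes:
503 - 520 - 527 - 506 - 517: 4.1+0.5+3.7+9.7 = 18
503 - 520 - 501 - 526 - 517: 4.1+5.3+0.6+9.6 = 19.6
503 - 520 - 527 - 558 - 517: 4.1+0.5+6.4+3.7 = 14.7
503 - 501 - 526 - 517: 8.7+0.6+9.6 = 18.9
Cheapest is 503 - 520 - 527 - 558 - 517 at 14.7 s.
So from 503 the first move is to 520.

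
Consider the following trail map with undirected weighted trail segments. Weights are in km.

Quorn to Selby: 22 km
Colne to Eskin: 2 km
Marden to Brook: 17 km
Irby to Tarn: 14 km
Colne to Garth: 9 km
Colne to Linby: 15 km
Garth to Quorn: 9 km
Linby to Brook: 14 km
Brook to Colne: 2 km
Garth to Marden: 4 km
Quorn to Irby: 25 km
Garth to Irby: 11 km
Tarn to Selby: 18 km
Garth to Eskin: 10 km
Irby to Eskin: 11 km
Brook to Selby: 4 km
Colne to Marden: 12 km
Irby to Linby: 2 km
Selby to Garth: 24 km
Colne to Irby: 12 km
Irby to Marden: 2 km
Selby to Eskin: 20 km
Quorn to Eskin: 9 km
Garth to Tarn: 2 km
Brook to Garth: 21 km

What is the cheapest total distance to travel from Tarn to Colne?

Enumerating some paths:
Tarn - Garth - Marden - Colne: 2+4+12 = 18
Tarn - Garth - Eskin - Colne: 2+10+2 = 14
Tarn - Garth - Marden - Irby - Colne: 2+4+2+12 = 20
Tarn - Garth - Colne: 2+9 = 11
The minimum is 11 km via Tarn - Garth - Colne.

11 km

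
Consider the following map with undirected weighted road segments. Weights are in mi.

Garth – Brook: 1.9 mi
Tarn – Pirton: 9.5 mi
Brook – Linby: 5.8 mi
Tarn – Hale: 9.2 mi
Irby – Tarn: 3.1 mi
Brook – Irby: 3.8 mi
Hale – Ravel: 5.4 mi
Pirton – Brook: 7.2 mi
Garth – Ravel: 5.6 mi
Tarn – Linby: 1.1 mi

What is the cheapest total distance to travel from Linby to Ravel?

13.3 mi

Candidate routes:
Linby–Tarn–Irby–Brook–Garth–Ravel: 1.1+3.1+3.8+1.9+5.6 = 15.5
Linby–Brook–Garth–Ravel: 5.8+1.9+5.6 = 13.3
Linby–Tarn–Hale–Ravel: 1.1+9.2+5.4 = 15.7
Cheapest is Linby–Brook–Garth–Ravel at 13.3 mi.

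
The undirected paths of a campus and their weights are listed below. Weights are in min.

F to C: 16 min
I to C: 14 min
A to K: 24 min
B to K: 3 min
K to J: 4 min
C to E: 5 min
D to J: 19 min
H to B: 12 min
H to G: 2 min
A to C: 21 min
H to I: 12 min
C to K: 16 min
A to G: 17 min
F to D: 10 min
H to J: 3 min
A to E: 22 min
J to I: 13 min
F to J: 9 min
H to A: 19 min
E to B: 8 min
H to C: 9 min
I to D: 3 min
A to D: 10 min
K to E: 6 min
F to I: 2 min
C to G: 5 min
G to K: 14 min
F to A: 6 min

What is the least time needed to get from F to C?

Compare a few routes:
F - J - H - C: 9+3+9 = 21
F - I - H - G - C: 2+12+2+5 = 21
F - J - H - G - C: 9+3+2+5 = 19
F - C: 16 = 16
The minimum is 16 min via F - C.

16 min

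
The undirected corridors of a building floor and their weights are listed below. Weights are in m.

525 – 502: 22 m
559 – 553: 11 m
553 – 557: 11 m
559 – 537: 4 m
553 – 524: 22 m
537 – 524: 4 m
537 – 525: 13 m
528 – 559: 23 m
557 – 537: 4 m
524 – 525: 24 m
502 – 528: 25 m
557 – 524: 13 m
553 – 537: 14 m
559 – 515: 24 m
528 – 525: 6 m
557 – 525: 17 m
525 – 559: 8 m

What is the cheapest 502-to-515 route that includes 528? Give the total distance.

63 m

Best 502 to 528: 502 → 528 costing 25
Shortest 528→515: 528 → 525 → 559 → 515 = 38
Total via 528: 25 + 38 = 63 m.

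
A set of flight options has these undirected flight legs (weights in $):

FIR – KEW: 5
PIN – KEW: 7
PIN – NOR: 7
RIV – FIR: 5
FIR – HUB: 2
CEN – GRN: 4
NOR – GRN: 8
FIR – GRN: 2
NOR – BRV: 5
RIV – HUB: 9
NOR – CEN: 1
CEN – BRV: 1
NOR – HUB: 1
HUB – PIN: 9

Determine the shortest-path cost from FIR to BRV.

$5

Running Dijkstra from FIR:
FIR: 0
GRN: 2  (via FIR)
HUB: 2  (via FIR)
NOR: 3  (via HUB)
CEN: 4  (via NOR)
RIV: 5  (via FIR)
BRV: 5  (via CEN)
Shortest route: FIR → HUB → NOR → CEN → BRV = $5.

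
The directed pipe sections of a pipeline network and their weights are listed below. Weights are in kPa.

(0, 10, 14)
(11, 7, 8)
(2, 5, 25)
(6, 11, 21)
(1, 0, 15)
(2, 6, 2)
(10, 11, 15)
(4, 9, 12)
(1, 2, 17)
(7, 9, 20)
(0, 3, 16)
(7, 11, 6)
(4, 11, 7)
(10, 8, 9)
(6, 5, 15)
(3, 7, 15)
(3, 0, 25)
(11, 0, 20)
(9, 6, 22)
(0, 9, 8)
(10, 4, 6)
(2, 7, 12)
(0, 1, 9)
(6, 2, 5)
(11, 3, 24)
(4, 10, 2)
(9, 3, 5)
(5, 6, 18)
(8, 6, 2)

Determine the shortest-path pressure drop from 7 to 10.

40 kPa

Settle nodes by increasing distance from 7:
7: 0
11: 6  (via 7)
9: 20  (via 7)
3: 25  (via 9)
0: 26  (via 11)
1: 35  (via 0)
10: 40  (via 0)
Shortest route: 7–11–0–10 = 40 kPa.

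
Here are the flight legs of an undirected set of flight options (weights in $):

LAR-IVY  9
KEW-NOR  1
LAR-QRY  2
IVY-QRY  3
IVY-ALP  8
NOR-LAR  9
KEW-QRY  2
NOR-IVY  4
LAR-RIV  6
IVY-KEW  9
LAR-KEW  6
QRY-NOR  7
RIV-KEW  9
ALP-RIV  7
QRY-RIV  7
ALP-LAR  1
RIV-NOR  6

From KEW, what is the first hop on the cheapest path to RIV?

Compare a few routes:
KEW → RIV: 9 = 9
KEW → QRY → RIV: 2+7 = 9
KEW → NOR → RIV: 1+6 = 7
Cheapest is KEW → NOR → RIV at $7.
So from KEW the first move is to NOR.

NOR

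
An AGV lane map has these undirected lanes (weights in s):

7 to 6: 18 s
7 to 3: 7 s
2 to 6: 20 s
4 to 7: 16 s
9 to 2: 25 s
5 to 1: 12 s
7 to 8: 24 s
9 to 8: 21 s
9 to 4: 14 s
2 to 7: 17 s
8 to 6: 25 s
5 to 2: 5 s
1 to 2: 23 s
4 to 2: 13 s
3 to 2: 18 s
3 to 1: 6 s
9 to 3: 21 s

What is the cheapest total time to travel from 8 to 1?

Candidate routes:
8 → 9 → 3 → 1: 21+21+6 = 48
8 → 7 → 3 → 1: 24+7+6 = 37
The minimum is 37 s via 8 → 7 → 3 → 1.

37 s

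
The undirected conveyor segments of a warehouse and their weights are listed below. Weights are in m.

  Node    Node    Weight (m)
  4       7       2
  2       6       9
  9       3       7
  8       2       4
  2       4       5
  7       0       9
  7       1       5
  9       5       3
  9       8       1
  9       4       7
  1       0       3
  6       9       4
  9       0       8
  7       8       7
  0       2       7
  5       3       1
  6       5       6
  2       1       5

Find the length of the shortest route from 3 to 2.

9 m

Enumerating some paths:
3 - 5 - 9 - 8 - 2: 1+3+1+4 = 9
3 - 9 - 8 - 2: 7+1+4 = 12
Cheapest is 3 - 5 - 9 - 8 - 2 at 9 m.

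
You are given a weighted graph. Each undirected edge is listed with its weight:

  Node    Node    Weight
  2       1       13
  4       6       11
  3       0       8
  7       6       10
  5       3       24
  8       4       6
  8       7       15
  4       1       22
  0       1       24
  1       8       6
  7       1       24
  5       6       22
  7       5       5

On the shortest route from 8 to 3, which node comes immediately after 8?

1

Enumerating some paths:
8 → 1 → 0 → 3: 6+24+8 = 38
8 → 7 → 5 → 3: 15+5+24 = 44
The minimum is 38 via 8 → 1 → 0 → 3.
So from 8 the first move is to 1.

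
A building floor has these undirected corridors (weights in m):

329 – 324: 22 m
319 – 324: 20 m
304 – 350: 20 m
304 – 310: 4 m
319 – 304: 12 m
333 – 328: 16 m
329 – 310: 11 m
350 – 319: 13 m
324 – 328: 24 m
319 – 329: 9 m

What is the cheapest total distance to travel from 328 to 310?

57 m

Running Dijkstra from 328:
328: 0
333: 16  (via 328)
324: 24  (via 328)
319: 44  (via 324)
329: 46  (via 324)
304: 56  (via 319)
310: 57  (via 329)
Shortest route: 328 → 324 → 329 → 310 = 57 m.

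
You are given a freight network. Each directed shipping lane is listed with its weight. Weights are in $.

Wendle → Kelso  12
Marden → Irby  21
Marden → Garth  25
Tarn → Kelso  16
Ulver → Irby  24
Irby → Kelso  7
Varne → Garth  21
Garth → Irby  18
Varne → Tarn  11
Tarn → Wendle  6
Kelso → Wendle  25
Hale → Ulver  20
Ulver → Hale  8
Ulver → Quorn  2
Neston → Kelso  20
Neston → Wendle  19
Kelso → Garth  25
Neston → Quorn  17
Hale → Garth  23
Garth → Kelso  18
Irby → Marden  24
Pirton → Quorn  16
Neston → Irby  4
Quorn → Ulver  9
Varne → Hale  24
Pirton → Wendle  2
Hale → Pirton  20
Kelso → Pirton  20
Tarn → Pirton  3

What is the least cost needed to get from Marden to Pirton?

Running Dijkstra from Marden:
Marden: 0
Irby: 21  (via Marden)
Garth: 25  (via Marden)
Kelso: 28  (via Irby)
Pirton: 48  (via Kelso)
Shortest route: Marden–Irby–Kelso–Pirton = $48.

$48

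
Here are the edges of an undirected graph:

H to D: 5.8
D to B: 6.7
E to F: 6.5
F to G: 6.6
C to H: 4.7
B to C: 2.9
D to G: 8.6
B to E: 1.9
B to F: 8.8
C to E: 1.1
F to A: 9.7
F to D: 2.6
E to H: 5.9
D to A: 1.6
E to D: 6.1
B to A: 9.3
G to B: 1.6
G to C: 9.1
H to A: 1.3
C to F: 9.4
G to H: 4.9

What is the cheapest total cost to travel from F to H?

Shortest distances from F:
F: 0
D: 2.6  (via F)
A: 4.2  (via D)
H: 5.5  (via A)
Shortest route: F → D → A → H = 5.5.

5.5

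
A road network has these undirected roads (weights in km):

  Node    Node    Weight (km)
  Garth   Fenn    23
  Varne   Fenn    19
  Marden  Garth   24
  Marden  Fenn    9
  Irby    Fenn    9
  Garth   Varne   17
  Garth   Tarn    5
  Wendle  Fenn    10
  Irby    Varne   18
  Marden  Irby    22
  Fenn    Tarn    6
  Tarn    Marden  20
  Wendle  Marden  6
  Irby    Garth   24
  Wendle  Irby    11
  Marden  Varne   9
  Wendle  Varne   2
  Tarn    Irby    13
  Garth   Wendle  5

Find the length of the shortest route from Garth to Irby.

Enumerating some paths:
Garth–Wendle–Irby: 5+11 = 16
Garth–Tarn–Irby: 5+13 = 18
The minimum is 16 km via Garth–Wendle–Irby.

16 km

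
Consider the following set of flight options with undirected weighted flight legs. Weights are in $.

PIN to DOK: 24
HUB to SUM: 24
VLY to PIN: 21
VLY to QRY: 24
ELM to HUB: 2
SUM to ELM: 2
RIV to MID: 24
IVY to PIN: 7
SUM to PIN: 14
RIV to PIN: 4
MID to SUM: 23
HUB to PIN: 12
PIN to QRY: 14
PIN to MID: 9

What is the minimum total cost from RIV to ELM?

Candidate routes:
RIV–PIN–HUB–ELM: 4+12+2 = 18
RIV–PIN–MID–SUM–ELM: 4+9+23+2 = 38
RIV–PIN–SUM–ELM: 4+14+2 = 20
Cheapest is RIV–PIN–HUB–ELM at $18.

$18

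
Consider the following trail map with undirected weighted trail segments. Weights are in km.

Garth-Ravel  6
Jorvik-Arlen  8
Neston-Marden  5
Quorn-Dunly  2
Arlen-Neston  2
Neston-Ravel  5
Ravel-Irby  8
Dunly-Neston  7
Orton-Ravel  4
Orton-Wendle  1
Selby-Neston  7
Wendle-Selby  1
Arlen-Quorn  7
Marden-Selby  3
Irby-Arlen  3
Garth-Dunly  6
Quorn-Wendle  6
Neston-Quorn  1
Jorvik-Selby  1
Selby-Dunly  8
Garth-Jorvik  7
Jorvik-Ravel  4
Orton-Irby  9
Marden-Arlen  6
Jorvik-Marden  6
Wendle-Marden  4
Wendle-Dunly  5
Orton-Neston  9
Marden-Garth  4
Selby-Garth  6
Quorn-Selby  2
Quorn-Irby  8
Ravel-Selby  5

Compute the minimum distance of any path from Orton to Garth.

8 km

Compare a few routes:
Orton - Wendle - Selby - Garth: 1+1+6 = 8
Orton - Wendle - Selby - Marden - Garth: 1+1+3+4 = 9
The minimum is 8 km via Orton - Wendle - Selby - Garth.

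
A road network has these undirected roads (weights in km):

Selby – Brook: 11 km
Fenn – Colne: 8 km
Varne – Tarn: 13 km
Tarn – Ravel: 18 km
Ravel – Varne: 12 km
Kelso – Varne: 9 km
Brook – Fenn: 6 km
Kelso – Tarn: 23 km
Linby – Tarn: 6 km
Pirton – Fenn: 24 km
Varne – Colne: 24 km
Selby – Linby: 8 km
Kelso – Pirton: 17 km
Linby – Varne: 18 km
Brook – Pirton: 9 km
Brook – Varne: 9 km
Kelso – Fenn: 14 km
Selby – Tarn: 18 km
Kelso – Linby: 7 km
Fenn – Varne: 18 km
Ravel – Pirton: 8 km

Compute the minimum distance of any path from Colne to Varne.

23 km

Candidate routes:
Colne - Fenn - Brook - Varne: 8+6+9 = 23
Colne - Varne: 24 = 24
Cheapest is Colne - Fenn - Brook - Varne at 23 km.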